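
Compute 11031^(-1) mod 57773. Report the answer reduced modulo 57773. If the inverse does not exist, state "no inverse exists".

Run Euclid on (57773, 11031):
57773 = 5*11031 + 2618
11031 = 4*2618 + 559
2618 = 4*559 + 382
559 = 1*382 + 177
382 = 2*177 + 28
177 = 6*28 + 9
28 = 3*9 + 1
9 = 9*1 + 0
Since gcd(11031, 57773) = 1, back-substitute to write 1 as a combination:
1 = 28 − 3·9
1 = −3·177 + 19·28
1 = 19·382 − 41·177
1 = −41·559 + 60·382
1 = 60·2618 − 281·559
1 = −281·11031 + 1184·2618
1 = 1184·57773 − 6201·11031
Thus 11031·(-6201) ≡ 1 (mod 57773); reducing, -6201 mod 57773 = 51572.

51572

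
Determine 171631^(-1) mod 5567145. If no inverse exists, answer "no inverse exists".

5248876

Extended Euclidean algorithm:
5567145 = 32×171631 + 74953
171631 = 2×74953 + 21725
74953 = 3×21725 + 9778
21725 = 2×9778 + 2169
9778 = 4×2169 + 1102
2169 = 1×1102 + 1067
1102 = 1×1067 + 35
1067 = 30×35 + 17
35 = 2×17 + 1
17 = 17×1 + 0
The gcd is 1. Working backward:
1 = 35 − 2·17
1 = −2·1067 + 61·35
1 = 61·1102 − 63·1067
1 = −63·2169 + 124·1102
1 = 124·9778 − 559·2169
1 = −559·21725 + 1242·9778
1 = 1242·74953 − 4285·21725
1 = −4285·171631 + 9812·74953
1 = 9812·5567145 − 318269·171631
Thus 171631·(-318269) ≡ 1 (mod 5567145); reducing, -318269 mod 5567145 = 5248876.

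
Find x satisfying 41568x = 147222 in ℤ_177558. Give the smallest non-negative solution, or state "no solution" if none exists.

25765

First find gcd(41568, 177558):
177558 = 4·41568 + 11286
41568 = 3·11286 + 7710
11286 = 1·7710 + 3576
7710 = 2·3576 + 558
3576 = 6·558 + 228
558 = 2·228 + 102
228 = 2·102 + 24
102 = 4·24 + 6
24 = 4·6 + 0
gcd = 6 and 6 | 147222, so solutions exist. Divide through by 6: 6928x ≡ 24537 (mod 29593).
Now find 6928⁻¹ mod 29593:
29593 = 4·6928 + 1881
6928 = 3·1881 + 1285
1881 = 1·1285 + 596
1285 = 2·596 + 93
596 = 6·93 + 38
93 = 2·38 + 17
38 = 2·17 + 4
17 = 4·4 + 1
4 = 4·1 + 0
Back-substitute:
1 = 17 − 4·4
1 = −4·38 + 9·17
1 = 9·93 − 22·38
1 = −22·596 + 141·93
1 = 141·1285 − 304·596
1 = −304·1881 + 445·1285
1 = 445·6928 − 1639·1881
1 = −1639·29593 + 7001·6928
So 6928⁻¹ ≡ 7001 (mod 29593).
Then x ≡ 7001·24537 ≡ 25765 (mod 29593); the smallest non-negative solution is x = 25765.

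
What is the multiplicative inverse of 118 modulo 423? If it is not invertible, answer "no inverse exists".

gcd(423, 118) by repeated division:
423 = 3·118 + 69
118 = 1·69 + 49
69 = 1·49 + 20
49 = 2·20 + 9
20 = 2·9 + 2
9 = 4·2 + 1
2 = 2·1 + 0
The gcd is 1. Working backward:
1 = 9 − 4·2
1 = −4·20 + 9·9
1 = 9·49 − 22·20
1 = −22·69 + 31·49
1 = 31·118 − 53·69
1 = −53·423 + 190·118
So 118·190 ≡ 1 (mod 423).

190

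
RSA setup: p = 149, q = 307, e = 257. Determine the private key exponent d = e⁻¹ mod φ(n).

φ(n) = (p−1)(q−1) = 148·306 = 45288.
Need d with 257·d ≡ 1 (mod 45288). Apply the extended Euclidean algorithm:
45288 = 176*257 + 56
257 = 4*56 + 33
56 = 1*33 + 23
33 = 1*23 + 10
23 = 2*10 + 3
10 = 3*3 + 1
3 = 3*1 + 0
Back-substitute:
1 = 10 − 3·3
1 = −3·23 + 7·10
1 = 7·33 − 10·23
1 = −10·56 + 17·33
1 = 17·257 − 78·56
1 = −78·45288 + 13745·257
So 257·13745 ≡ 1 (mod 45288), hence d = 13745.

13745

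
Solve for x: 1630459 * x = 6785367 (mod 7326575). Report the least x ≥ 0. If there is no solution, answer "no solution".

2808038

First find gcd(1630459, 7326575):
7326575 = 4*1630459 + 804739
1630459 = 2*804739 + 20981
804739 = 38*20981 + 7461
20981 = 2*7461 + 6059
7461 = 1*6059 + 1402
6059 = 4*1402 + 451
1402 = 3*451 + 49
451 = 9*49 + 10
49 = 4*10 + 9
10 = 1*9 + 1
9 = 9*1 + 0
gcd = 1, so a unique solution mod 7326575 exists.
Back-substitute for the Bézout coefficients:
1 = 10 − 9
1 = −49 + 5·10
1 = 5·451 − 46·49
1 = −46·1402 + 143·451
1 = 143·6059 − 618·1402
1 = −618·7461 + 761·6059
1 = 761·20981 − 2140·7461
1 = −2140·804739 + 82081·20981
1 = 82081·1630459 − 166302·804739
1 = −166302·7326575 + 747289·1630459
So 1630459·(747289) ≡ 1 (mod 7326575), giving 1630459⁻¹ ≡ 747289.
x ≡ 1630459⁻¹·6785367 ≡ 747289·6785367 ≡ 2808038 (mod 7326575).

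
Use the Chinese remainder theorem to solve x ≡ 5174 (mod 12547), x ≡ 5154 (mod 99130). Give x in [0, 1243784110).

Write x = 5174 + 12547·k. Then 12547·k ≡ 5154 − 5174 ≡ 99110 (mod 99130).
Need 12547⁻¹ mod 99130. Extended Euclid on (99130, 12547):
99130 = 7×12547 + 11301
12547 = 1×11301 + 1246
11301 = 9×1246 + 87
1246 = 14×87 + 28
87 = 3×28 + 3
28 = 9×3 + 1
3 = 3×1 + 0
Back-substitute:
1 = 28 − 9·3
1 = −9·87 + 28·28
1 = 28·1246 − 401·87
1 = −401·11301 + 3637·1246
1 = 3637·12547 − 4038·11301
1 = −4038·99130 + 31903·12547
12547⁻¹ ≡ 31903 (mod 99130), so k ≡ 31903·99110 ≡ 55850 (mod 99130).
x = 5174 + 12547·55850 = 700755124.

700755124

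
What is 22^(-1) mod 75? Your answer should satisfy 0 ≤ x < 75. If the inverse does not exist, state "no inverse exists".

58

Run Euclid on (75, 22):
75 = 3·22 + 9
22 = 2·9 + 4
9 = 2·4 + 1
4 = 4·1 + 0
gcd = 1, so the inverse exists. Back-substitute:
1 = 9 − 2·4
1 = −2·22 + 5·9
1 = 5·75 − 17·22
Hence 22⁻¹ ≡ -17 ≡ 58 (mod 75).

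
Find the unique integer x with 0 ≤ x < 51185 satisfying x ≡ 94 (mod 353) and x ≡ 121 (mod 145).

36806

Write x = 94 + 353·k. Then 353·k ≡ 121 − 94 ≡ 27 (mod 145).
Need 353⁻¹ mod 145. Extended Euclid on (145, 63):
145 = 2·63 + 19
63 = 3·19 + 6
19 = 3·6 + 1
6 = 6·1 + 0
Back-substitute:
1 = 19 − 3·6
1 = −3·63 + 10·19
1 = 10·145 − 23·63
353⁻¹ ≡ 122 (mod 145), so k ≡ 122·27 ≡ 104 (mod 145).
x = 94 + 353·104 = 36806.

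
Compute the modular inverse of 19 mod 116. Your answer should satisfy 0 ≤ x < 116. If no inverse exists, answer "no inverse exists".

55

Run Euclid on (116, 19):
116 = 6*19 + 2
19 = 9*2 + 1
2 = 2*1 + 0
The gcd is 1. Working backward:
1 = 19 − 9·2
1 = −9·116 + 55·19
So 19·55 ≡ 1 (mod 116).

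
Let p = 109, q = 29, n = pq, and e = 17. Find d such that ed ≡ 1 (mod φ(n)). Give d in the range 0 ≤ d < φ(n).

1601

φ(n) = (p−1)(q−1) = 108·28 = 3024.
Need d with 17·d ≡ 1 (mod 3024). Apply the extended Euclidean algorithm:
3024 = 177·17 + 15
17 = 1·15 + 2
15 = 7·2 + 1
2 = 2·1 + 0
Back-substitute:
1 = 15 − 7·2
1 = −7·17 + 8·15
1 = 8·3024 − 1423·17
So 17·(-1423) ≡ 1 (mod 3024), hence d ≡ -1423 ≡ 1601 (mod 3024).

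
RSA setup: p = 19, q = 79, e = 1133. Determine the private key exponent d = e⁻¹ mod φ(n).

φ(n) = (p−1)(q−1) = 18·78 = 1404.
Need d with 1133·d ≡ 1 (mod 1404). Apply the extended Euclidean algorithm:
1404 = 1×1133 + 271
1133 = 4×271 + 49
271 = 5×49 + 26
49 = 1×26 + 23
26 = 1×23 + 3
23 = 7×3 + 2
3 = 1×2 + 1
2 = 2×1 + 0
Back-substitute:
1 = 3 − 2
1 = −23 + 8·3
1 = 8·26 − 9·23
1 = −9·49 + 17·26
1 = 17·271 − 94·49
1 = −94·1133 + 393·271
1 = 393·1404 − 487·1133
So 1133·(-487) ≡ 1 (mod 1404), hence d ≡ -487 ≡ 917 (mod 1404).

917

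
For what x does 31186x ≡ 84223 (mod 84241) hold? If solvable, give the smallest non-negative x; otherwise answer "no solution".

48201

First find gcd(31186, 84241):
84241 = 2·31186 + 21869
31186 = 1·21869 + 9317
21869 = 2·9317 + 3235
9317 = 2·3235 + 2847
3235 = 1·2847 + 388
2847 = 7·388 + 131
388 = 2·131 + 126
131 = 1·126 + 5
126 = 25·5 + 1
5 = 5·1 + 0
gcd = 1, so a unique solution mod 84241 exists.
Back-substitute for the Bézout coefficients:
1 = 126 − 25·5
1 = −25·131 + 26·126
1 = 26·388 − 77·131
1 = −77·2847 + 565·388
1 = 565·3235 − 642·2847
1 = −642·9317 + 1849·3235
1 = 1849·21869 − 4340·9317
1 = −4340·31186 + 6189·21869
1 = 6189·84241 − 16718·31186
So 31186·(-16718) ≡ 1 (mod 84241), giving 31186⁻¹ ≡ 67523.
x ≡ 31186⁻¹·84223 ≡ 67523·84223 ≡ 48201 (mod 84241).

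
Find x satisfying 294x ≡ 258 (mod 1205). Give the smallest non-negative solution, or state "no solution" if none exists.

837

First find gcd(294, 1205):
1205 = 4*294 + 29
294 = 10*29 + 4
29 = 7*4 + 1
4 = 4*1 + 0
gcd = 1, so a unique solution mod 1205 exists.
Back-substitute for the Bézout coefficients:
1 = 29 − 7·4
1 = −7·294 + 71·29
1 = 71·1205 − 291·294
So 294·(-291) ≡ 1 (mod 1205), giving 294⁻¹ ≡ 914.
x ≡ 294⁻¹·258 ≡ 914·258 ≡ 837 (mod 1205).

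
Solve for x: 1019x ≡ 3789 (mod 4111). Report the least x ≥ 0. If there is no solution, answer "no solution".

First find gcd(1019, 4111):
4111 = 4×1019 + 35
1019 = 29×35 + 4
35 = 8×4 + 3
4 = 1×3 + 1
3 = 3×1 + 0
gcd = 1, so a unique solution mod 4111 exists.
Back-substitute for the Bézout coefficients:
1 = 4 − 3
1 = −35 + 9·4
1 = 9·1019 − 262·35
1 = −262·4111 + 1057·1019
So 1019·(1057) ≡ 1 (mod 4111), giving 1019⁻¹ ≡ 1057.
x ≡ 1019⁻¹·3789 ≡ 1057·3789 ≡ 859 (mod 4111).

859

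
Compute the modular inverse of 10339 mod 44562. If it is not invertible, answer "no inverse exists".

Euclidean algorithm on 44562, 10339:
44562 = 4·10339 + 3206
10339 = 3·3206 + 721
3206 = 4·721 + 322
721 = 2·322 + 77
322 = 4·77 + 14
77 = 5·14 + 7
14 = 2·7 + 0
The gcd is 7, not 1, hence no inverse exists.

no inverse exists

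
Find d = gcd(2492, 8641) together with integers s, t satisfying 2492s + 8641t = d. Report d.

1

Repeated division:
8641 = 3×2492 + 1165
2492 = 2×1165 + 162
1165 = 7×162 + 31
162 = 5×31 + 7
31 = 4×7 + 3
7 = 2×3 + 1
3 = 3×1 + 0
gcd(2492, 8641) = 1.
Working backward:
1 = 7 − 2·3
1 = −2·31 + 9·7
1 = 9·162 − 47·31
1 = −47·1165 + 338·162
1 = 338·2492 − 723·1165
1 = −723·8641 + 2507·2492
So 1 = (-723)·8641 + (2507)·2492.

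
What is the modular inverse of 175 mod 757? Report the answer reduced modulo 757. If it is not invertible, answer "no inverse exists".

571

Apply the Euclidean algorithm to 757 and 175:
757 = 4*175 + 57
175 = 3*57 + 4
57 = 14*4 + 1
4 = 4*1 + 0
gcd = 1, so the inverse exists. Back-substitute:
1 = 57 − 14·4
1 = −14·175 + 43·57
1 = 43·757 − 186·175
Hence 175⁻¹ ≡ -186 ≡ 571 (mod 757).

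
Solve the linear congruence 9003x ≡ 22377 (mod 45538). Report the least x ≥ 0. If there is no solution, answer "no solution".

First find gcd(9003, 45538):
45538 = 5*9003 + 523
9003 = 17*523 + 112
523 = 4*112 + 75
112 = 1*75 + 37
75 = 2*37 + 1
37 = 37*1 + 0
gcd = 1, so a unique solution mod 45538 exists.
Back-substitute for the Bézout coefficients:
1 = 75 − 2·37
1 = −2·112 + 3·75
1 = 3·523 − 14·112
1 = −14·9003 + 241·523
1 = 241·45538 − 1219·9003
So 9003·(-1219) ≡ 1 (mod 45538), giving 9003⁻¹ ≡ 44319.
x ≡ 9003⁻¹·22377 ≡ 44319·22377 ≡ 45237 (mod 45538).

45237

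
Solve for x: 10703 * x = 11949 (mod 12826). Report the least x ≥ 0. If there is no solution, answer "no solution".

gcd(10703, 12826):
12826 = 1·10703 + 2123
10703 = 5·2123 + 88
2123 = 24·88 + 11
88 = 8·11 + 0
gcd = 11, but 11 ∤ 11949, so the congruence has no solution.

no solution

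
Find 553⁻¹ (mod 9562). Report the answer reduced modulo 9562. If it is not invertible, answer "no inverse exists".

Compute gcd(553, 9562):
9562 = 17·553 + 161
553 = 3·161 + 70
161 = 2·70 + 21
70 = 3·21 + 7
21 = 3·7 + 0
gcd(553, 9562) = 7 ≠ 1, so 553 has no multiplicative inverse modulo 9562.

no inverse exists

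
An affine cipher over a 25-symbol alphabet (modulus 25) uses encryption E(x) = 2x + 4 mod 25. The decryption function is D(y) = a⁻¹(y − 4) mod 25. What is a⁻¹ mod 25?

13

gcd(25, 2) by repeated division:
25 = 12·2 + 1
2 = 2·1 + 0
Since gcd(2, 25) = 1, back-substitute to write 1 as a combination:
1 = 25 − 12·2
Hence 2⁻¹ ≡ -12 ≡ 13 (mod 25).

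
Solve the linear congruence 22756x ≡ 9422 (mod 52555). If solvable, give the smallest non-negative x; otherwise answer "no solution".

31987

First find gcd(22756, 52555):
52555 = 2·22756 + 7043
22756 = 3·7043 + 1627
7043 = 4·1627 + 535
1627 = 3·535 + 22
535 = 24·22 + 7
22 = 3·7 + 1
7 = 7·1 + 0
gcd = 1, so a unique solution mod 52555 exists.
Back-substitute for the Bézout coefficients:
1 = 22 − 3·7
1 = −3·535 + 73·22
1 = 73·1627 − 222·535
1 = −222·7043 + 961·1627
1 = 961·22756 − 3105·7043
1 = −3105·52555 + 7171·22756
So 22756·(7171) ≡ 1 (mod 52555), giving 22756⁻¹ ≡ 7171.
x ≡ 22756⁻¹·9422 ≡ 7171·9422 ≡ 31987 (mod 52555).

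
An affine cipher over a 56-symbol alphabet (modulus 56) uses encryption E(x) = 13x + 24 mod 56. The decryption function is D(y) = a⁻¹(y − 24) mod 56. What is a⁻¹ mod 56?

Run Euclid on (56, 13):
56 = 4*13 + 4
13 = 3*4 + 1
4 = 4*1 + 0
gcd = 1, so the inverse exists. Back-substitute:
1 = 13 − 3·4
1 = −3·56 + 13·13
So 13·13 ≡ 1 (mod 56).

13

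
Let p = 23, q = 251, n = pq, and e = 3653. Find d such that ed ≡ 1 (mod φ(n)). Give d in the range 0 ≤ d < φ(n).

2817

φ(n) = (p−1)(q−1) = 22·250 = 5500.
Need d with 3653·d ≡ 1 (mod 5500). Apply the extended Euclidean algorithm:
5500 = 1·3653 + 1847
3653 = 1·1847 + 1806
1847 = 1·1806 + 41
1806 = 44·41 + 2
41 = 20·2 + 1
2 = 2·1 + 0
Back-substitute:
1 = 41 − 20·2
1 = −20·1806 + 881·41
1 = 881·1847 − 901·1806
1 = −901·3653 + 1782·1847
1 = 1782·5500 − 2683·3653
So 3653·(-2683) ≡ 1 (mod 5500), hence d ≡ -2683 ≡ 2817 (mod 5500).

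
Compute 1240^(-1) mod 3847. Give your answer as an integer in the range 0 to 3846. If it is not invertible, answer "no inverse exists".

1666

gcd(3847, 1240) by repeated division:
3847 = 3·1240 + 127
1240 = 9·127 + 97
127 = 1·97 + 30
97 = 3·30 + 7
30 = 4·7 + 2
7 = 3·2 + 1
2 = 2·1 + 0
Since gcd(1240, 3847) = 1, back-substitute to write 1 as a combination:
1 = 7 − 3·2
1 = −3·30 + 13·7
1 = 13·97 − 42·30
1 = −42·127 + 55·97
1 = 55·1240 − 537·127
1 = −537·3847 + 1666·1240
So 1240·1666 ≡ 1 (mod 3847).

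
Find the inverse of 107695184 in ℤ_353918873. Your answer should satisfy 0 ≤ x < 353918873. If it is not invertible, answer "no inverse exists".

11406014

Run Euclid on (353918873, 107695184):
353918873 = 3×107695184 + 30833321
107695184 = 3×30833321 + 15195221
30833321 = 2×15195221 + 442879
15195221 = 34×442879 + 137335
442879 = 3×137335 + 30874
137335 = 4×30874 + 13839
30874 = 2×13839 + 3196
13839 = 4×3196 + 1055
3196 = 3×1055 + 31
1055 = 34×31 + 1
31 = 31×1 + 0
The gcd is 1. Working backward:
1 = 1055 − 34·31
1 = −34·3196 + 103·1055
1 = 103·13839 − 446·3196
1 = −446·30874 + 995·13839
1 = 995·137335 − 4426·30874
1 = −4426·442879 + 14273·137335
1 = 14273·15195221 − 489708·442879
1 = −489708·30833321 + 993689·15195221
1 = 993689·107695184 − 3470775·30833321
1 = −3470775·353918873 + 11406014·107695184
So 107695184·11406014 ≡ 1 (mod 353918873).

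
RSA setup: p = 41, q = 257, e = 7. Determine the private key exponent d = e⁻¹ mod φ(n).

φ(n) = (p−1)(q−1) = 40·256 = 10240.
Need d with 7·d ≡ 1 (mod 10240). Apply the extended Euclidean algorithm:
10240 = 1462×7 + 6
7 = 1×6 + 1
6 = 6×1 + 0
Back-substitute:
1 = 7 − 6
1 = −10240 + 1463·7
So 7·1463 ≡ 1 (mod 10240), hence d = 1463.

1463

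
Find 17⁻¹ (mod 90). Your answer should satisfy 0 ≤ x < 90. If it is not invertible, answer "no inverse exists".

53

Apply the Euclidean algorithm to 90 and 17:
90 = 5×17 + 5
17 = 3×5 + 2
5 = 2×2 + 1
2 = 2×1 + 0
gcd = 1, so the inverse exists. Back-substitute:
1 = 5 − 2·2
1 = −2·17 + 7·5
1 = 7·90 − 37·17
Hence 17⁻¹ ≡ -37 ≡ 53 (mod 90).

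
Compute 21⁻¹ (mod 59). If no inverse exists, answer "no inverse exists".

Apply the Euclidean algorithm to 59 and 21:
59 = 2*21 + 17
21 = 1*17 + 4
17 = 4*4 + 1
4 = 4*1 + 0
gcd = 1, so the inverse exists. Back-substitute:
1 = 17 − 4·4
1 = −4·21 + 5·17
1 = 5·59 − 14·21
Thus 21·(-14) ≡ 1 (mod 59); reducing, -14 mod 59 = 45.

45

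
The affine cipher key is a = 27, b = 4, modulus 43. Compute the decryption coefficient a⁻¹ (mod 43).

8

Apply the Euclidean algorithm to 43 and 27:
43 = 1*27 + 16
27 = 1*16 + 11
16 = 1*11 + 5
11 = 2*5 + 1
5 = 5*1 + 0
The gcd is 1. Working backward:
1 = 11 − 2·5
1 = −2·16 + 3·11
1 = 3·27 − 5·16
1 = −5·43 + 8·27
So 27·8 ≡ 1 (mod 43).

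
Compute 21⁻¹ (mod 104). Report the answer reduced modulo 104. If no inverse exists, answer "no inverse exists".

5

Run Euclid on (104, 21):
104 = 4·21 + 20
21 = 1·20 + 1
20 = 20·1 + 0
Since gcd(21, 104) = 1, back-substitute to write 1 as a combination:
1 = 21 − 20
1 = −104 + 5·21
So 21·5 ≡ 1 (mod 104).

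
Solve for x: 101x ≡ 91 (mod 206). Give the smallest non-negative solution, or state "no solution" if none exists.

109

First find gcd(101, 206):
206 = 2·101 + 4
101 = 25·4 + 1
4 = 4·1 + 0
gcd = 1, so a unique solution mod 206 exists.
Back-substitute for the Bézout coefficients:
1 = 101 − 25·4
1 = −25·206 + 51·101
So 101·(51) ≡ 1 (mod 206), giving 101⁻¹ ≡ 51.
x ≡ 101⁻¹·91 ≡ 51·91 ≡ 109 (mod 206).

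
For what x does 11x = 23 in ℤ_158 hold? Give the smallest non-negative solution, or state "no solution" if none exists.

First find gcd(11, 158):
158 = 14*11 + 4
11 = 2*4 + 3
4 = 1*3 + 1
3 = 3*1 + 0
gcd = 1, so a unique solution mod 158 exists.
Back-substitute for the Bézout coefficients:
1 = 4 − 3
1 = −11 + 3·4
1 = 3·158 − 43·11
So 11·(-43) ≡ 1 (mod 158), giving 11⁻¹ ≡ 115.
x ≡ 11⁻¹·23 ≡ 115·23 ≡ 117 (mod 158).

117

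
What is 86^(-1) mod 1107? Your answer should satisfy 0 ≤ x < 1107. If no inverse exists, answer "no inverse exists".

605

gcd(1107, 86) by repeated division:
1107 = 12×86 + 75
86 = 1×75 + 11
75 = 6×11 + 9
11 = 1×9 + 2
9 = 4×2 + 1
2 = 2×1 + 0
The gcd is 1. Working backward:
1 = 9 − 4·2
1 = −4·11 + 5·9
1 = 5·75 − 34·11
1 = −34·86 + 39·75
1 = 39·1107 − 502·86
So 86·(-502) ≡ 1 (mod 1107), and -502 ≡ 605 (mod 1107).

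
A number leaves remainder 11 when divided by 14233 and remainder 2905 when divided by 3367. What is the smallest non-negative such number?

Write x = 11 + 14233·k. Then 14233·k ≡ 2905 − 11 ≡ 2894 (mod 3367).
Need 14233⁻¹ mod 3367. Extended Euclid on (3367, 765):
3367 = 4·765 + 307
765 = 2·307 + 151
307 = 2·151 + 5
151 = 30·5 + 1
5 = 5·1 + 0
Back-substitute:
1 = 151 − 30·5
1 = −30·307 + 61·151
1 = 61·765 − 152·307
1 = −152·3367 + 669·765
14233⁻¹ ≡ 669 (mod 3367), so k ≡ 669·2894 ≡ 61 (mod 3367).
x = 11 + 14233·61 = 868224.

868224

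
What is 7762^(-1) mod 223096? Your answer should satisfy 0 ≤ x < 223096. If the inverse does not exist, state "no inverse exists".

no inverse exists

Euclidean algorithm on 223096, 7762:
223096 = 28×7762 + 5760
7762 = 1×5760 + 2002
5760 = 2×2002 + 1756
2002 = 1×1756 + 246
1756 = 7×246 + 34
246 = 7×34 + 8
34 = 4×8 + 2
8 = 4×2 + 0
gcd(7762, 223096) = 2 ≠ 1, so 7762 has no multiplicative inverse modulo 223096.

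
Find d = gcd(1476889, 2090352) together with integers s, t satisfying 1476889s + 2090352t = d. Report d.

Euclidean algorithm:
2090352 = 1×1476889 + 613463
1476889 = 2×613463 + 249963
613463 = 2×249963 + 113537
249963 = 2×113537 + 22889
113537 = 4×22889 + 21981
22889 = 1×21981 + 908
21981 = 24×908 + 189
908 = 4×189 + 152
189 = 1×152 + 37
152 = 4×37 + 4
37 = 9×4 + 1
4 = 4×1 + 0
gcd(1476889, 2090352) = 1.
Working backward:
1 = 37 − 9·4
1 = −9·152 + 37·37
1 = 37·189 − 46·152
1 = −46·908 + 221·189
1 = 221·21981 − 5350·908
1 = −5350·22889 + 5571·21981
1 = 5571·113537 − 27634·22889
1 = −27634·249963 + 60839·113537
1 = 60839·613463 − 149312·249963
1 = −149312·1476889 + 359463·613463
1 = 359463·2090352 − 508775·1476889
So 1 = (359463)·2090352 + (-508775)·1476889.

1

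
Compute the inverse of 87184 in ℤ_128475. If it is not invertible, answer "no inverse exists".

Extended Euclidean algorithm:
128475 = 1·87184 + 41291
87184 = 2·41291 + 4602
41291 = 8·4602 + 4475
4602 = 1·4475 + 127
4475 = 35·127 + 30
127 = 4·30 + 7
30 = 4·7 + 2
7 = 3·2 + 1
2 = 2·1 + 0
The gcd is 1. Working backward:
1 = 7 − 3·2
1 = −3·30 + 13·7
1 = 13·127 − 55·30
1 = −55·4475 + 1938·127
1 = 1938·4602 − 1993·4475
1 = −1993·41291 + 17882·4602
1 = 17882·87184 − 37757·41291
1 = −37757·128475 + 55639·87184
So 87184·55639 ≡ 1 (mod 128475).

55639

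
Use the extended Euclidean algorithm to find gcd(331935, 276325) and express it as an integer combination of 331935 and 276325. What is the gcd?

Repeated division:
331935 = 1*276325 + 55610
276325 = 4*55610 + 53885
55610 = 1*53885 + 1725
53885 = 31*1725 + 410
1725 = 4*410 + 85
410 = 4*85 + 70
85 = 1*70 + 15
70 = 4*15 + 10
15 = 1*10 + 5
10 = 2*5 + 0
gcd(331935, 276325) = 5.
Express as a combination:
5 = 15 − 10
5 = −70 + 5·15
5 = 5·85 − 6·70
5 = −6·410 + 29·85
5 = 29·1725 − 122·410
5 = −122·53885 + 3811·1725
5 = 3811·55610 − 3933·53885
5 = −3933·276325 + 19543·55610
5 = 19543·331935 − 23476·276325
So 5 = (19543)·331935 + (-23476)·276325.

5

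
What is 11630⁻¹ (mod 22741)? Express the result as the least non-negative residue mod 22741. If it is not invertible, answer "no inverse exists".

gcd(22741, 11630) by repeated division:
22741 = 1*11630 + 11111
11630 = 1*11111 + 519
11111 = 21*519 + 212
519 = 2*212 + 95
212 = 2*95 + 22
95 = 4*22 + 7
22 = 3*7 + 1
7 = 7*1 + 0
The gcd is 1. Working backward:
1 = 22 − 3·7
1 = −3·95 + 13·22
1 = 13·212 − 29·95
1 = −29·519 + 71·212
1 = 71·11111 − 1520·519
1 = −1520·11630 + 1591·11111
1 = 1591·22741 − 3111·11630
Hence 11630⁻¹ ≡ -3111 ≡ 19630 (mod 22741).

19630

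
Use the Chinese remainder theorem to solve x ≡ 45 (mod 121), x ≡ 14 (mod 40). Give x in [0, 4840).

1134

Write x = 45 + 121·k. Then 121·k ≡ 14 − 45 ≡ 9 (mod 40).
Need 121⁻¹ mod 40. Extended Euclid on (40, 1):
40 = 40·1 + 0
121⁻¹ ≡ 1 (mod 40), so k ≡ 1·9 ≡ 9 (mod 40).
x = 45 + 121·9 = 1134.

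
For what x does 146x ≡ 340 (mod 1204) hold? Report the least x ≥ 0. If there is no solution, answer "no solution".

First find gcd(146, 1204):
1204 = 8·146 + 36
146 = 4·36 + 2
36 = 18·2 + 0
gcd = 2 and 2 | 340, so solutions exist. Divide through by 2: 73x ≡ 170 (mod 602).
Now find 73⁻¹ mod 602:
602 = 8×73 + 18
73 = 4×18 + 1
18 = 18×1 + 0
Back-substitute:
1 = 73 − 4·18
1 = −4·602 + 33·73
So 73⁻¹ ≡ 33 (mod 602).
Then x ≡ 33·170 ≡ 192 (mod 602); the smallest non-negative solution is x = 192.

192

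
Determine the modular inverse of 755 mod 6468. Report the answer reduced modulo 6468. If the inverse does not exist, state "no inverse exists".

Apply the Euclidean algorithm to 6468 and 755:
6468 = 8*755 + 428
755 = 1*428 + 327
428 = 1*327 + 101
327 = 3*101 + 24
101 = 4*24 + 5
24 = 4*5 + 4
5 = 1*4 + 1
4 = 4*1 + 0
Since gcd(755, 6468) = 1, back-substitute to write 1 as a combination:
1 = 5 − 4
1 = −24 + 5·5
1 = 5·101 − 21·24
1 = −21·327 + 68·101
1 = 68·428 − 89·327
1 = −89·755 + 157·428
1 = 157·6468 − 1345·755
So 755·(-1345) ≡ 1 (mod 6468), and -1345 ≡ 5123 (mod 6468).

5123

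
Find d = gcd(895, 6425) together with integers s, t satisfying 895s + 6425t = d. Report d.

5

Apply Euclid's algorithm to 6425 and 895:
6425 = 7×895 + 160
895 = 5×160 + 95
160 = 1×95 + 65
95 = 1×65 + 30
65 = 2×30 + 5
30 = 6×5 + 0
gcd(895, 6425) = 5.
Back-substituting:
5 = 65 − 2·30
5 = −2·95 + 3·65
5 = 3·160 − 5·95
5 = −5·895 + 28·160
5 = 28·6425 − 201·895
So 5 = (28)·6425 + (-201)·895.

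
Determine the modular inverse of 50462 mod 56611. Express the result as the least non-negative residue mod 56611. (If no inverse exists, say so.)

50415

Run Euclid on (56611, 50462):
56611 = 1·50462 + 6149
50462 = 8·6149 + 1270
6149 = 4·1270 + 1069
1270 = 1·1069 + 201
1069 = 5·201 + 64
201 = 3·64 + 9
64 = 7·9 + 1
9 = 9·1 + 0
The gcd is 1. Working backward:
1 = 64 − 7·9
1 = −7·201 + 22·64
1 = 22·1069 − 117·201
1 = −117·1270 + 139·1069
1 = 139·6149 − 673·1270
1 = −673·50462 + 5523·6149
1 = 5523·56611 − 6196·50462
Hence 50462⁻¹ ≡ -6196 ≡ 50415 (mod 56611).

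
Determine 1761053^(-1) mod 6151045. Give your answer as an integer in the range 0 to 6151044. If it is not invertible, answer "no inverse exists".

Run Euclid on (6151045, 1761053):
6151045 = 3×1761053 + 867886
1761053 = 2×867886 + 25281
867886 = 34×25281 + 8332
25281 = 3×8332 + 285
8332 = 29×285 + 67
285 = 4×67 + 17
67 = 3×17 + 16
17 = 1×16 + 1
16 = 16×1 + 0
Since gcd(1761053, 6151045) = 1, back-substitute to write 1 as a combination:
1 = 17 − 16
1 = −67 + 4·17
1 = 4·285 − 17·67
1 = −17·8332 + 497·285
1 = 497·25281 − 1508·8332
1 = −1508·867886 + 51769·25281
1 = 51769·1761053 − 105046·867886
1 = −105046·6151045 + 366907·1761053
So 1761053·366907 ≡ 1 (mod 6151045).

366907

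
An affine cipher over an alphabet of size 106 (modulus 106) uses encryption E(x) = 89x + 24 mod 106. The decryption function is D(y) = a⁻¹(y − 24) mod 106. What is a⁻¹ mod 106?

81

Run Euclid on (106, 89):
106 = 1×89 + 17
89 = 5×17 + 4
17 = 4×4 + 1
4 = 4×1 + 0
The gcd is 1. Working backward:
1 = 17 − 4·4
1 = −4·89 + 21·17
1 = 21·106 − 25·89
Thus 89·(-25) ≡ 1 (mod 106); reducing, -25 mod 106 = 81.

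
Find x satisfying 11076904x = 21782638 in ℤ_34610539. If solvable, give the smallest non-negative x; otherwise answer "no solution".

First find gcd(11076904, 34610539):
34610539 = 3·11076904 + 1379827
11076904 = 8·1379827 + 38288
1379827 = 36·38288 + 1459
38288 = 26·1459 + 354
1459 = 4·354 + 43
354 = 8·43 + 10
43 = 4·10 + 3
10 = 3·3 + 1
3 = 3·1 + 0
gcd = 1, so a unique solution mod 34610539 exists.
Back-substitute for the Bézout coefficients:
1 = 10 − 3·3
1 = −3·43 + 13·10
1 = 13·354 − 107·43
1 = −107·1459 + 441·354
1 = 441·38288 − 11573·1459
1 = −11573·1379827 + 417069·38288
1 = 417069·11076904 − 3348125·1379827
1 = −3348125·34610539 + 10461444·11076904
So 11076904·(10461444) ≡ 1 (mod 34610539), giving 11076904⁻¹ ≡ 10461444.
x ≡ 11076904⁻¹·21782638 ≡ 10461444·21782638 ≡ 16811471 (mod 34610539).

16811471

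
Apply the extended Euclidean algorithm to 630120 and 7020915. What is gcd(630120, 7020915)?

15

Euclidean algorithm:
7020915 = 11×630120 + 89595
630120 = 7×89595 + 2955
89595 = 30×2955 + 945
2955 = 3×945 + 120
945 = 7×120 + 105
120 = 1×105 + 15
105 = 7×15 + 0
gcd(630120, 7020915) = 15.
Express as a combination:
15 = 120 − 105
15 = −945 + 8·120
15 = 8·2955 − 25·945
15 = −25·89595 + 758·2955
15 = 758·630120 − 5331·89595
15 = −5331·7020915 + 59399·630120
So 15 = (-5331)·7020915 + (59399)·630120.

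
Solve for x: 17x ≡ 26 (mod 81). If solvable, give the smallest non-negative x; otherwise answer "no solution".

First find gcd(17, 81):
81 = 4·17 + 13
17 = 1·13 + 4
13 = 3·4 + 1
4 = 4·1 + 0
gcd = 1, so a unique solution mod 81 exists.
Back-substitute for the Bézout coefficients:
1 = 13 − 3·4
1 = −3·17 + 4·13
1 = 4·81 − 19·17
So 17·(-19) ≡ 1 (mod 81), giving 17⁻¹ ≡ 62.
x ≡ 17⁻¹·26 ≡ 62·26 ≡ 73 (mod 81).

73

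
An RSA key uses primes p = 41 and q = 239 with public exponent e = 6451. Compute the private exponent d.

φ(n) = (p−1)(q−1) = 40·238 = 9520.
Need d with 6451·d ≡ 1 (mod 9520). Apply the extended Euclidean algorithm:
9520 = 1×6451 + 3069
6451 = 2×3069 + 313
3069 = 9×313 + 252
313 = 1×252 + 61
252 = 4×61 + 8
61 = 7×8 + 5
8 = 1×5 + 3
5 = 1×3 + 2
3 = 1×2 + 1
2 = 2×1 + 0
Back-substitute:
1 = 3 − 2
1 = −5 + 2·3
1 = 2·8 − 3·5
1 = −3·61 + 23·8
1 = 23·252 − 95·61
1 = −95·313 + 118·252
1 = 118·3069 − 1157·313
1 = −1157·6451 + 2432·3069
1 = 2432·9520 − 3589·6451
So 6451·(-3589) ≡ 1 (mod 9520), hence d ≡ -3589 ≡ 5931 (mod 9520).

5931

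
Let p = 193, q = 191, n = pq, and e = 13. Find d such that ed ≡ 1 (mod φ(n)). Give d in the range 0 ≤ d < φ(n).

φ(n) = (p−1)(q−1) = 192·190 = 36480.
Need d with 13·d ≡ 1 (mod 36480). Apply the extended Euclidean algorithm:
36480 = 2806*13 + 2
13 = 6*2 + 1
2 = 2*1 + 0
Back-substitute:
1 = 13 − 6·2
1 = −6·36480 + 16837·13
So 13·16837 ≡ 1 (mod 36480), hence d = 16837.

16837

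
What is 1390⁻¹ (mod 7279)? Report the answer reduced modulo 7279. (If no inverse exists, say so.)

Apply the Euclidean algorithm to 7279 and 1390:
7279 = 5*1390 + 329
1390 = 4*329 + 74
329 = 4*74 + 33
74 = 2*33 + 8
33 = 4*8 + 1
8 = 8*1 + 0
The gcd is 1. Working backward:
1 = 33 − 4·8
1 = −4·74 + 9·33
1 = 9·329 − 40·74
1 = −40·1390 + 169·329
1 = 169·7279 − 885·1390
Hence 1390⁻¹ ≡ -885 ≡ 6394 (mod 7279).

6394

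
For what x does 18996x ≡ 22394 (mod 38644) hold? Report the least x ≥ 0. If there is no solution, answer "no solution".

gcd(18996, 38644):
38644 = 2*18996 + 652
18996 = 29*652 + 88
652 = 7*88 + 36
88 = 2*36 + 16
36 = 2*16 + 4
16 = 4*4 + 0
gcd = 4, but 4 ∤ 22394, so the congruence has no solution.

no solution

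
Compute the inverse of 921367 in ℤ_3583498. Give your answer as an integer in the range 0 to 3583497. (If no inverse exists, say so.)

187205

Apply the Euclidean algorithm to 3583498 and 921367:
3583498 = 3×921367 + 819397
921367 = 1×819397 + 101970
819397 = 8×101970 + 3637
101970 = 28×3637 + 134
3637 = 27×134 + 19
134 = 7×19 + 1
19 = 19×1 + 0
gcd = 1, so the inverse exists. Back-substitute:
1 = 134 − 7·19
1 = −7·3637 + 190·134
1 = 190·101970 − 5327·3637
1 = −5327·819397 + 42806·101970
1 = 42806·921367 − 48133·819397
1 = −48133·3583498 + 187205·921367
So 921367·187205 ≡ 1 (mod 3583498).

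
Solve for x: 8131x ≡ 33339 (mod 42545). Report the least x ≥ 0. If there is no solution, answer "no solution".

First find gcd(8131, 42545):
42545 = 5×8131 + 1890
8131 = 4×1890 + 571
1890 = 3×571 + 177
571 = 3×177 + 40
177 = 4×40 + 17
40 = 2×17 + 6
17 = 2×6 + 5
6 = 1×5 + 1
5 = 5×1 + 0
gcd = 1, so a unique solution mod 42545 exists.
Back-substitute for the Bézout coefficients:
1 = 6 − 5
1 = −17 + 3·6
1 = 3·40 − 7·17
1 = −7·177 + 31·40
1 = 31·571 − 100·177
1 = −100·1890 + 331·571
1 = 331·8131 − 1424·1890
1 = −1424·42545 + 7451·8131
So 8131·(7451) ≡ 1 (mod 42545), giving 8131⁻¹ ≡ 7451.
x ≡ 8131⁻¹·33339 ≡ 7451·33339 ≡ 31179 (mod 42545).

31179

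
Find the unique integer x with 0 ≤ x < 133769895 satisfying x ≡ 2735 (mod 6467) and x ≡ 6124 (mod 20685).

Write x = 2735 + 6467·k. Then 6467·k ≡ 6124 − 2735 ≡ 3389 (mod 20685).
Need 6467⁻¹ mod 20685. Extended Euclid on (20685, 6467):
20685 = 3*6467 + 1284
6467 = 5*1284 + 47
1284 = 27*47 + 15
47 = 3*15 + 2
15 = 7*2 + 1
2 = 2*1 + 0
Back-substitute:
1 = 15 − 7·2
1 = −7·47 + 22·15
1 = 22·1284 − 601·47
1 = −601·6467 + 3027·1284
1 = 3027·20685 − 9682·6467
6467⁻¹ ≡ 11003 (mod 20685), so k ≡ 11003·3389 ≡ 14797 (mod 20685).
x = 2735 + 6467·14797 = 95694934.

95694934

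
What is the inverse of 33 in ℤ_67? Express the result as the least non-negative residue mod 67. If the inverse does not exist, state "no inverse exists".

gcd(67, 33) by repeated division:
67 = 2×33 + 1
33 = 33×1 + 0
gcd = 1, so the inverse exists. Back-substitute:
1 = 67 − 2·33
So 33·(-2) ≡ 1 (mod 67), and -2 ≡ 65 (mod 67).

65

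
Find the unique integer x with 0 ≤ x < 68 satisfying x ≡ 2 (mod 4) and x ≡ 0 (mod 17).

34

Write x = 2 + 4·k. Then 4·k ≡ 0 − 2 ≡ 15 (mod 17).
Need 4⁻¹ mod 17. Extended Euclid on (17, 4):
17 = 4*4 + 1
4 = 4*1 + 0
Back-substitute:
1 = 17 − 4·4
4⁻¹ ≡ 13 (mod 17), so k ≡ 13·15 ≡ 8 (mod 17).
x = 2 + 4·8 = 34.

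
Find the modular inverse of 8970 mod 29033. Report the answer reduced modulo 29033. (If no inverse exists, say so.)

gcd(29033, 8970) by repeated division:
29033 = 3×8970 + 2123
8970 = 4×2123 + 478
2123 = 4×478 + 211
478 = 2×211 + 56
211 = 3×56 + 43
56 = 1×43 + 13
43 = 3×13 + 4
13 = 3×4 + 1
4 = 4×1 + 0
gcd = 1, so the inverse exists. Back-substitute:
1 = 13 − 3·4
1 = −3·43 + 10·13
1 = 10·56 − 13·43
1 = −13·211 + 49·56
1 = 49·478 − 111·211
1 = −111·2123 + 493·478
1 = 493·8970 − 2083·2123
1 = −2083·29033 + 6742·8970
So 8970·6742 ≡ 1 (mod 29033).

6742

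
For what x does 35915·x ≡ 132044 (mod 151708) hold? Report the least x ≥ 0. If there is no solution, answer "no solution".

First find gcd(35915, 151708):
151708 = 4×35915 + 8048
35915 = 4×8048 + 3723
8048 = 2×3723 + 602
3723 = 6×602 + 111
602 = 5×111 + 47
111 = 2×47 + 17
47 = 2×17 + 13
17 = 1×13 + 4
13 = 3×4 + 1
4 = 4×1 + 0
gcd = 1, so a unique solution mod 151708 exists.
Back-substitute for the Bézout coefficients:
1 = 13 − 3·4
1 = −3·17 + 4·13
1 = 4·47 − 11·17
1 = −11·111 + 26·47
1 = 26·602 − 141·111
1 = −141·3723 + 872·602
1 = 872·8048 − 1885·3723
1 = −1885·35915 + 8412·8048
1 = 8412·151708 − 35533·35915
So 35915·(-35533) ≡ 1 (mod 151708), giving 35915⁻¹ ≡ 116175.
x ≡ 35915⁻¹·132044 ≡ 116175·132044 ≡ 105572 (mod 151708).

105572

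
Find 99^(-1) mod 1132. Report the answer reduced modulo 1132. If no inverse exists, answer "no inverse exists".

Apply the Euclidean algorithm to 1132 and 99:
1132 = 11×99 + 43
99 = 2×43 + 13
43 = 3×13 + 4
13 = 3×4 + 1
4 = 4×1 + 0
gcd = 1, so the inverse exists. Back-substitute:
1 = 13 − 3·4
1 = −3·43 + 10·13
1 = 10·99 − 23·43
1 = −23·1132 + 263·99
So 99·263 ≡ 1 (mod 1132).

263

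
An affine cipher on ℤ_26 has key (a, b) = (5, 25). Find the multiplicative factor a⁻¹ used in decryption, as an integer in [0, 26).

21

gcd(26, 5) by repeated division:
26 = 5*5 + 1
5 = 5*1 + 0
Since gcd(5, 26) = 1, back-substitute to write 1 as a combination:
1 = 26 − 5·5
Thus 5·(-5) ≡ 1 (mod 26); reducing, -5 mod 26 = 21.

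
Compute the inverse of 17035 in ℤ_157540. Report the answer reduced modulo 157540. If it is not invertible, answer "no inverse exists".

no inverse exists

Euclidean algorithm on 157540, 17035:
157540 = 9*17035 + 4225
17035 = 4*4225 + 135
4225 = 31*135 + 40
135 = 3*40 + 15
40 = 2*15 + 10
15 = 1*10 + 5
10 = 2*5 + 0
gcd(17035, 157540) = 5 ≠ 1, so 17035 has no multiplicative inverse modulo 157540.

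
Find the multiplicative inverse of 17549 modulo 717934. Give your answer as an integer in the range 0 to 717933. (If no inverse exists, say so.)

no inverse exists

Euclidean algorithm on 717934, 17549:
717934 = 40*17549 + 15974
17549 = 1*15974 + 1575
15974 = 10*1575 + 224
1575 = 7*224 + 7
224 = 32*7 + 0
gcd(17549, 717934) = 7 ≠ 1, so 17549 has no multiplicative inverse modulo 717934.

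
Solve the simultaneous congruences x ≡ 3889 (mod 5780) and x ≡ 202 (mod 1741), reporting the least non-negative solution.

Write x = 3889 + 5780·k. Then 5780·k ≡ 202 − 3889 ≡ 1536 (mod 1741).
Need 5780⁻¹ mod 1741. Extended Euclid on (1741, 557):
1741 = 3·557 + 70
557 = 7·70 + 67
70 = 1·67 + 3
67 = 22·3 + 1
3 = 3·1 + 0
Back-substitute:
1 = 67 − 22·3
1 = −22·70 + 23·67
1 = 23·557 − 183·70
1 = −183·1741 + 572·557
5780⁻¹ ≡ 572 (mod 1741), so k ≡ 572·1536 ≡ 1128 (mod 1741).
x = 3889 + 5780·1128 = 6523729.

6523729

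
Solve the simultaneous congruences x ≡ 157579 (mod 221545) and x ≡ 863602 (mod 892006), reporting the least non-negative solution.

Write x = 157579 + 221545·k. Then 221545·k ≡ 863602 − 157579 ≡ 706023 (mod 892006).
Need 221545⁻¹ mod 892006. Extended Euclid on (892006, 221545):
892006 = 4×221545 + 5826
221545 = 38×5826 + 157
5826 = 37×157 + 17
157 = 9×17 + 4
17 = 4×4 + 1
4 = 4×1 + 0
Back-substitute:
1 = 17 − 4·4
1 = −4·157 + 37·17
1 = 37·5826 − 1373·157
1 = −1373·221545 + 52211·5826
1 = 52211·892006 − 210217·221545
221545⁻¹ ≡ 681789 (mod 892006), so k ≡ 681789·706023 ≡ 165331 (mod 892006).
x = 157579 + 221545·165331 = 36628413974.

36628413974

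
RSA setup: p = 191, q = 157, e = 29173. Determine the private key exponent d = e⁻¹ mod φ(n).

φ(n) = (p−1)(q−1) = 190·156 = 29640.
Need d with 29173·d ≡ 1 (mod 29640). Apply the extended Euclidean algorithm:
29640 = 1·29173 + 467
29173 = 62·467 + 219
467 = 2·219 + 29
219 = 7·29 + 16
29 = 1·16 + 13
16 = 1·13 + 3
13 = 4·3 + 1
3 = 3·1 + 0
Back-substitute:
1 = 13 − 4·3
1 = −4·16 + 5·13
1 = 5·29 − 9·16
1 = −9·219 + 68·29
1 = 68·467 − 145·219
1 = −145·29173 + 9058·467
1 = 9058·29640 − 9203·29173
So 29173·(-9203) ≡ 1 (mod 29640), hence d ≡ -9203 ≡ 20437 (mod 29640).

20437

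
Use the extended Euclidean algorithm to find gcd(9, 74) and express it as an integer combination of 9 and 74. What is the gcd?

1

Euclidean algorithm:
74 = 8×9 + 2
9 = 4×2 + 1
2 = 2×1 + 0
gcd(9, 74) = 1.
Express as a combination:
1 = 9 − 4·2
1 = −4·74 + 33·9
So 1 = (-4)·74 + (33)·9.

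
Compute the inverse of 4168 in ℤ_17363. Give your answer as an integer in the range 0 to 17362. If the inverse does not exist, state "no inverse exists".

Apply the Euclidean algorithm to 17363 and 4168:
17363 = 4×4168 + 691
4168 = 6×691 + 22
691 = 31×22 + 9
22 = 2×9 + 4
9 = 2×4 + 1
4 = 4×1 + 0
Since gcd(4168, 17363) = 1, back-substitute to write 1 as a combination:
1 = 9 − 2·4
1 = −2·22 + 5·9
1 = 5·691 − 157·22
1 = −157·4168 + 947·691
1 = 947·17363 − 3945·4168
Thus 4168·(-3945) ≡ 1 (mod 17363); reducing, -3945 mod 17363 = 13418.

13418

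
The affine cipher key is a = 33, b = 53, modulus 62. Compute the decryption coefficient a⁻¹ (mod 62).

47

Apply the Euclidean algorithm to 62 and 33:
62 = 1×33 + 29
33 = 1×29 + 4
29 = 7×4 + 1
4 = 4×1 + 0
The gcd is 1. Working backward:
1 = 29 − 7·4
1 = −7·33 + 8·29
1 = 8·62 − 15·33
Hence 33⁻¹ ≡ -15 ≡ 47 (mod 62).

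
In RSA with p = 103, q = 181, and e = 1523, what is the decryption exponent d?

φ(n) = (p−1)(q−1) = 102·180 = 18360.
Need d with 1523·d ≡ 1 (mod 18360). Apply the extended Euclidean algorithm:
18360 = 12×1523 + 84
1523 = 18×84 + 11
84 = 7×11 + 7
11 = 1×7 + 4
7 = 1×4 + 3
4 = 1×3 + 1
3 = 3×1 + 0
Back-substitute:
1 = 4 − 3
1 = −7 + 2·4
1 = 2·11 − 3·7
1 = −3·84 + 23·11
1 = 23·1523 − 417·84
1 = −417·18360 + 5027·1523
So 1523·5027 ≡ 1 (mod 18360), hence d = 5027.

5027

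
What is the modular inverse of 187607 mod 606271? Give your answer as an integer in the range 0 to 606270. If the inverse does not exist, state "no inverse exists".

Apply the Euclidean algorithm to 606271 and 187607:
606271 = 3*187607 + 43450
187607 = 4*43450 + 13807
43450 = 3*13807 + 2029
13807 = 6*2029 + 1633
2029 = 1*1633 + 396
1633 = 4*396 + 49
396 = 8*49 + 4
49 = 12*4 + 1
4 = 4*1 + 0
Since gcd(187607, 606271) = 1, back-substitute to write 1 as a combination:
1 = 49 − 12·4
1 = −12·396 + 97·49
1 = 97·1633 − 400·396
1 = −400·2029 + 497·1633
1 = 497·13807 − 3382·2029
1 = −3382·43450 + 10643·13807
1 = 10643·187607 − 45954·43450
1 = −45954·606271 + 148505·187607
So 187607·148505 ≡ 1 (mod 606271).

148505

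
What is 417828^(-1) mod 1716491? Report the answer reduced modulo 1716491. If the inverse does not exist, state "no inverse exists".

Extended Euclidean algorithm:
1716491 = 4×417828 + 45179
417828 = 9×45179 + 11217
45179 = 4×11217 + 311
11217 = 36×311 + 21
311 = 14×21 + 17
21 = 1×17 + 4
17 = 4×4 + 1
4 = 4×1 + 0
gcd = 1, so the inverse exists. Back-substitute:
1 = 17 − 4·4
1 = −4·21 + 5·17
1 = 5·311 − 74·21
1 = −74·11217 + 2669·311
1 = 2669·45179 − 10750·11217
1 = −10750·417828 + 99419·45179
1 = 99419·1716491 − 408426·417828
Hence 417828⁻¹ ≡ -408426 ≡ 1308065 (mod 1716491).

1308065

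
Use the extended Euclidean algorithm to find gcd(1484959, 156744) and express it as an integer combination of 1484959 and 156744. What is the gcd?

Apply Euclid's algorithm to 1484959 and 156744:
1484959 = 9*156744 + 74263
156744 = 2*74263 + 8218
74263 = 9*8218 + 301
8218 = 27*301 + 91
301 = 3*91 + 28
91 = 3*28 + 7
28 = 4*7 + 0
gcd(1484959, 156744) = 7.
Working backward:
7 = 91 − 3·28
7 = −3·301 + 10·91
7 = 10·8218 − 273·301
7 = −273·74263 + 2467·8218
7 = 2467·156744 − 5207·74263
7 = −5207·1484959 + 49330·156744
So 7 = (-5207)·1484959 + (49330)·156744.

7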